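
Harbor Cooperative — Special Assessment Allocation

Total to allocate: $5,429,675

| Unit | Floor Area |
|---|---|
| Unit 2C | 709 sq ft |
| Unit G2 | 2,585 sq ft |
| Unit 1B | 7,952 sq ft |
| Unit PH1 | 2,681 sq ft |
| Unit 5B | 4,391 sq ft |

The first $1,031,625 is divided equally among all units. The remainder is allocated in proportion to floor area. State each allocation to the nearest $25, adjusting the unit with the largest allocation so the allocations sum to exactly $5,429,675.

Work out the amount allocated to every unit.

$1,031,625 shared equally gives $206,325 per unit.
Remainder $4,398,050 by floor area (total 18,318): Unit 2C 170,226.96 → $170,225; Unit G2 620,644.13 → $620,650; Unit 1B 1,909,231.01 → $1,909,225; Unit PH1 643,693.20 → $643,700; Unit 5B 1,054,254.70 → $1,054,250.
Totals: Unit 2C $206,325 + $170,225 = $376,550; Unit G2 $206,325 + $620,650 = $826,975; Unit 1B $206,325 + $1,909,225 = $2,115,550; Unit PH1 $206,325 + $643,700 = $850,025; Unit 5B $206,325 + $1,054,250 = $1,260,575.

Unit 2C: $376,550; Unit G2: $826,975; Unit 1B: $2,115,550; Unit PH1: $850,025; Unit 5B: $1,260,575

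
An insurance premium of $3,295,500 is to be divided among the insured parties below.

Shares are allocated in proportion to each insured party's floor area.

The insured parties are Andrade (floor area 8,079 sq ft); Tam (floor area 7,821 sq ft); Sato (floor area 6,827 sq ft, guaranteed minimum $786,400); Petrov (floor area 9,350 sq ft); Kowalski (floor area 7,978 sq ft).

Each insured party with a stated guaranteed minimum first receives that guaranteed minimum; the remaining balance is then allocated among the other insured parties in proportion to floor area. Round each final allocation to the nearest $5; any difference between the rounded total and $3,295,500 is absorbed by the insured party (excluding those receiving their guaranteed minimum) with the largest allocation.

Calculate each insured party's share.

Minimums first: Sato $786,400. Remaining pool $2,509,100.
Remaining pool split over remaining floor area 33,228: Andrade 610,058.35 → $610,060; Tam 590,576.35 → $590,575; Petrov 706,033.62 → $706,035; Kowalski 602,431.68 → $602,430.

Andrade: $610,060; Tam: $590,575; Sato: $786,400; Petrov: $706,035; Kowalski: $602,430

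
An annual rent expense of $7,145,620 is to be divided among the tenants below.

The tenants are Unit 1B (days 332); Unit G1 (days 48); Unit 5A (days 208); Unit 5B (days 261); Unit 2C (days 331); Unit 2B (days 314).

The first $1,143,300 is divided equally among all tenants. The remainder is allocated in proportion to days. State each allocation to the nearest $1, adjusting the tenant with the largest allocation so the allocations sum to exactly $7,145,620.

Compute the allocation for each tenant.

Equal tier: $1,143,300 ÷ 6 = $190,550 apiece.
Remainder $6,002,320 by days (total 1,494): Unit 1B 1,333,848.89 → $1,333,849; Unit G1 192,845.62 → $192,846; Unit 5A 835,664.36 → $835,664; Unit 5B 1,048,598.07 → $1,048,598; Unit 2C 1,329,831.27 → $1,329,831; Unit 2B 1,261,531.78 → $1,261,532.
Totals: Unit 1B $190,550 + $1,333,849 = $1,524,399; Unit G1 $190,550 + $192,846 = $383,396; Unit 5A $190,550 + $835,664 = $1,026,214; Unit 5B $190,550 + $1,048,598 = $1,239,148; Unit 2C $190,550 + $1,329,831 = $1,520,381; Unit 2B $190,550 + $1,261,532 = $1,452,082.

Unit 1B: $1,524,399 · Unit G1: $383,396 · Unit 5A: $1,026,214 · Unit 5B: $1,239,148 · Unit 2C: $1,520,381 · Unit 2B: $1,452,082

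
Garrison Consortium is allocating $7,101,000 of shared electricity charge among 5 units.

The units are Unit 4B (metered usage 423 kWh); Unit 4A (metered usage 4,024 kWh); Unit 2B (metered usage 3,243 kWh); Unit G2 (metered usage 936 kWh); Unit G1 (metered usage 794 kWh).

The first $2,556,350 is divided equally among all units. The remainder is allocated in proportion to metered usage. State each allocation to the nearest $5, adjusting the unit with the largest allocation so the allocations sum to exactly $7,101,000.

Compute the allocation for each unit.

Unit 4B: $715,345; Unit 4A: $2,452,635; Unit 2B: $2,075,845; Unit G2: $962,840; Unit G1: $894,335

Equal tier: $2,556,350 ÷ 5 = $511,270 apiece.
Remainder $4,544,650 by metered usage (total 9,420): Unit 4B 204,075.05 → $204,075; Unit 4A 1,941,366.41 → $1,941,365; Unit 2B 1,564,575.37 → $1,564,575; Unit G2 451,570.32 → $451,570; Unit G1 383,062.86 → $383,065.
Totals: Unit 4B $511,270 + $204,075 = $715,345; Unit 4A $511,270 + $1,941,365 = $2,452,635; Unit 2B $511,270 + $1,564,575 = $2,075,845; Unit G2 $511,270 + $451,570 = $962,840; Unit G1 $511,270 + $383,065 = $894,335.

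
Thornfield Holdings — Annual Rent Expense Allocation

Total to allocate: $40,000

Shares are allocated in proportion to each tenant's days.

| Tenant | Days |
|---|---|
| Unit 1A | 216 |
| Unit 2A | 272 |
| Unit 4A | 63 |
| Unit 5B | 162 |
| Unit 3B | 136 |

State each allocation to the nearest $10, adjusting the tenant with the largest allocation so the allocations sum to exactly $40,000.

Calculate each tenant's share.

Days total: 849.
Proportional shares: Unit 1A 216/849 × $40,000 = 10,176.68; Unit 2A 272/849 × $40,000 = 12,815.08; Unit 4A 63/849 × $40,000 = 2,968.20; Unit 5B 162/849 × $40,000 = 7,632.51; Unit 3B 136/849 × $40,000 = 6,407.54.
After rounding ($10): Unit 1A $10,180; Unit 2A $12,820; Unit 4A $2,970; Unit 5B $7,630; Unit 3B $6,410. Sum = $40,010.
Difference $40,000 − $40,010 = −$10 applied to largest allocation (Unit 2A): Unit 2A becomes $12,810.

Unit 1A: $10,180 | Unit 2A: $12,810 | Unit 4A: $2,970 | Unit 5B: $7,630 | Unit 3B: $6,410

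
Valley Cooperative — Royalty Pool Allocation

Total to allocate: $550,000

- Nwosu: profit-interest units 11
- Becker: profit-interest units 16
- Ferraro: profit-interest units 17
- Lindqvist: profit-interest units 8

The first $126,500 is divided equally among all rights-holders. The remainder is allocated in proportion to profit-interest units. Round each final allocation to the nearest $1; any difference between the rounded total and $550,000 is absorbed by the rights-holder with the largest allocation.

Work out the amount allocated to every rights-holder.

Nwosu: $121,212 | Becker: $161,933 | Ferraro: $170,076 | Lindqvist: $96,779

$126,500 shared equally gives $31,625 per rights-holder.
Remainder $423,500 by profit-interest units (total 52): Nwosu 89,586.54 → $89,587; Becker 130,307.69 → $130,308; Ferraro 138,451.92 → $138,452; Lindqvist 65,153.85 → $65,154.
Rounding difference −$1 on remainder applied to Ferraro.
Totals: Nwosu $31,625 + $89,587 = $121,212; Becker $31,625 + $130,308 = $161,933; Ferraro $31,625 + $138,451 = $170,076; Lindqvist $31,625 + $65,154 = $96,779.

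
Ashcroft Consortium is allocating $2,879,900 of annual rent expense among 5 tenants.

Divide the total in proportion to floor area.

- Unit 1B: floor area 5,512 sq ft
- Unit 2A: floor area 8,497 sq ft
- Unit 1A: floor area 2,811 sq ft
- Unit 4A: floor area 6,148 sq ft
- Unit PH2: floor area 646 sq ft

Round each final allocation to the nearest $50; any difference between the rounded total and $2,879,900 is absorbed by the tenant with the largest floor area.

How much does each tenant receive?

Floor area total: 5,512 + 8,497 + 2,811 + 6,148 + 646 = 23,614.
Pro-rata amounts: Unit 1B 672,228.71; Unit 2A 1,036,271.29; Unit 1A 342,822.01; Unit 4A 749,793.56; Unit PH2 78,784.42.
Rounded to nearest $50: Unit 1B $672,250; Unit 2A $1,036,250; Unit 1A $342,800; Unit 4A $749,800; Unit PH2 $78,800. Sum = $2,879,900.
No rounding difference to absorb.

Unit 1B: $672,250 | Unit 2A: $1,036,250 | Unit 1A: $342,800 | Unit 4A: $749,800 | Unit PH2: $78,800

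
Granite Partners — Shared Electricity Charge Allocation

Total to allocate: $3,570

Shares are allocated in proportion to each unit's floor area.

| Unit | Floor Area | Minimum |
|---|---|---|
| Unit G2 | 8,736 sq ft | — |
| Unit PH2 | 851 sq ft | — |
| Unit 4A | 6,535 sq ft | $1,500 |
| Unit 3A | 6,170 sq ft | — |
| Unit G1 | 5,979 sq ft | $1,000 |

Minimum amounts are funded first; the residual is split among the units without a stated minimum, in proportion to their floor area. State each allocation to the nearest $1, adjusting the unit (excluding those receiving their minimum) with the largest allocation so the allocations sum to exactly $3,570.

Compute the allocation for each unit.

Minimums first: Unit 4A $1,500; Unit G1 $1,000. Residual $1,070.
Residual split over remaining floor area 15,757: Unit G2 593.23 → $593; Unit PH2 57.79 → $58; Unit 3A 418.98 → $419.

Unit G2: $593 | Unit PH2: $58 | Unit 4A: $1,500 | Unit 3A: $419 | Unit G1: $1,000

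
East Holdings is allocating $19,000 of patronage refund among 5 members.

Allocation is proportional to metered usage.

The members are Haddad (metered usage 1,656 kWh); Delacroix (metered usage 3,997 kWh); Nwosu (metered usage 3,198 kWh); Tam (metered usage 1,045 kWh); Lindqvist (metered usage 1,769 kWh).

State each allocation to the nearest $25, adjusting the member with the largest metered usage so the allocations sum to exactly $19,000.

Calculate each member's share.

Metered usage total: 11,665.
Pro-rata amounts: Haddad 1,656/11,665 × $19,000 = 2,697.30; Delacroix 3,997/11,665 × $19,000 = 6,510.33; Nwosu 3,198/11,665 × $19,000 = 5,208.92; Tam 1,045/11,665 × $19,000 = 1,702.10; Lindqvist 1,769/11,665 × $19,000 = 2,881.35.
After rounding ($25): Haddad $2,700; Delacroix $6,500; Nwosu $5,200; Tam $1,700; Lindqvist $2,875. Sum = $18,975.
Difference $19,000 − $18,975 = +$25 applied to largest metered usage (Delacroix): Delacroix becomes $6,525.

Haddad: $2,700; Delacroix: $6,525; Nwosu: $5,200; Tam: $1,700; Lindqvist: $2,875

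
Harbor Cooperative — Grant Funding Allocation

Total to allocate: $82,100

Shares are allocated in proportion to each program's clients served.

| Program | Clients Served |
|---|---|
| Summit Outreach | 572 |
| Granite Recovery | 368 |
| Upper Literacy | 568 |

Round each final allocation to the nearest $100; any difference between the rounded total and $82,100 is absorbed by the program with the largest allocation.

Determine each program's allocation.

Sum of clients served: 1,508.
Pro-rata amounts: Summit Outreach 572/1,508 × $82,100 = 31,141.38; Granite Recovery 368/1,508 × $82,100 = 20,035.01; Upper Literacy 568/1,508 × $82,100 = 30,923.61.
Rounded to nearest $100: Summit Outreach $31,100; Granite Recovery $20,000; Upper Literacy $30,900. Sum = $82,000.
Difference $82,100 − $82,000 = +$100 applied to largest allocation (Summit Outreach): Summit Outreach becomes $31,200.

Summit Outreach: $31,200; Granite Recovery: $20,000; Upper Literacy: $30,900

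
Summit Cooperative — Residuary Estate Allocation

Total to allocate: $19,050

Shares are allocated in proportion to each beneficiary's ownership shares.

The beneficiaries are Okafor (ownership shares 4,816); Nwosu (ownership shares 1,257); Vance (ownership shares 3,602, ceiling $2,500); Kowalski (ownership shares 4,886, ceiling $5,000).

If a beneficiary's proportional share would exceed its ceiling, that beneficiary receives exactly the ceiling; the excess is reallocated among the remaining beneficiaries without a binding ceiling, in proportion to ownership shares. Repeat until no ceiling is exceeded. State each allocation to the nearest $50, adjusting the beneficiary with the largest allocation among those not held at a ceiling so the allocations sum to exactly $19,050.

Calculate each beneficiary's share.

Okafor: $9,150; Nwosu: $2,400; Vance: $2,500; Kowalski: $5,000

Total ownership shares = 14,561.
Proportional shares (ignoring caps): Okafor 6,300.72; Nwosu 1,644.52; Vance 4,712.46; Kowalski 6,392.30.
Cap binds for Vance ($2,500), Kowalski ($5,000); residual $11,550 reallocated over remaining ownership shares 6,073.
Shares after redistribution: Okafor 9,159.36 → $9,150; Nwosu 2,390.64 → $2,400.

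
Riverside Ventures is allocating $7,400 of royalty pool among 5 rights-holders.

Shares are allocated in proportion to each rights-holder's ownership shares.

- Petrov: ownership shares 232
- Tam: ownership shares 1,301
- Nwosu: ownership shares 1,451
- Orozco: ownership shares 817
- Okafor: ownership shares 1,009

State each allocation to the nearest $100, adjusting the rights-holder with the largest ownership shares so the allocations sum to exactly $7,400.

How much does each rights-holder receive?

Petrov: $400 · Tam: $2,000 · Nwosu: $2,100 · Orozco: $1,300 · Okafor: $1,600

Combined ownership shares = 232 + 1,301 + 1,451 + 817 + 1,009 = 4,810.
Pro-rata amounts: Petrov 356.92; Tam 2,001.54; Nwosu 2,232.31; Orozco 1,256.92; Okafor 1,552.31.
At nearest $100: Petrov $400; Tam $2,000; Nwosu $2,200; Orozco $1,300; Okafor $1,600. Sum = $7,500.
Difference $7,400 − $7,500 = −$100 applied to largest ownership shares (Nwosu): Nwosu becomes $2,100.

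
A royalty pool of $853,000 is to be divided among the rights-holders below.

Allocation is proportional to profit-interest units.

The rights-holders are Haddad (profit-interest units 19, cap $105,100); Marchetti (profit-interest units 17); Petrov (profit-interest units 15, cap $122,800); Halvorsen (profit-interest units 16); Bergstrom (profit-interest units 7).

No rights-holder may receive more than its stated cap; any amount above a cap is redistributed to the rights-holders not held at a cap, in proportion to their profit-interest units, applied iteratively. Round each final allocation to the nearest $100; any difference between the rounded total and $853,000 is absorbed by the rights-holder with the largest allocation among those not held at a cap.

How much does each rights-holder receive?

Total profit-interest units = 74.
Proportional shares (ignoring caps): Haddad 219,013.51; Marchetti 195,959.46; Petrov 172,905.41; Halvorsen 184,432.43; Bergstrom 80,689.19.
Capped: Haddad ($105,100), Petrov ($122,800); balance $625,100 reallocated over remaining profit-interest units 40.
Shares after redistribution: Marchetti 265,667.50 → $265,700; Halvorsen 250,040.00 → $250,000; Bergstrom 109,392.50 → $109,400.

Haddad: $105,100 · Marchetti: $265,700 · Petrov: $122,800 · Halvorsen: $250,000 · Bergstrom: $109,400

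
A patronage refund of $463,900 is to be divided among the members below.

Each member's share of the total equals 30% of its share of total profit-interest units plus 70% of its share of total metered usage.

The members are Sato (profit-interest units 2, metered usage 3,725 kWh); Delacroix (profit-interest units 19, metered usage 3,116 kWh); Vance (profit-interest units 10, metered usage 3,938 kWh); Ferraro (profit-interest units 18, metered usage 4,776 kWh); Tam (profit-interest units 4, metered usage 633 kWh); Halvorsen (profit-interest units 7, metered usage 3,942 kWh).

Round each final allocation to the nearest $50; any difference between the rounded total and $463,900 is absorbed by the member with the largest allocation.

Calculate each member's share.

Profit-interest units total 60; metered usage total 20,130.
Composite weights (30% profit-interest units + 70% metered usage): Sato 0.1395; Delacroix 0.2034; Vance 0.1869; Ferraro 0.2561; Tam 0.0420; Halvorsen 0.1721.
Proportional shares: Sato 64,729.38; Delacroix 94,336.70; Vance 86,721.42; Ferraro 118,795.73; Tam 19,489.33; Halvorsen 79,827.44.
After rounding ($50): Sato $64,750; Delacroix $94,350; Vance $86,700; Ferraro $118,800; Tam $19,500; Halvorsen $79,850. Sum = $463,950.
Difference $463,900 − $463,950 = −$50 applied to largest allocation (Ferraro): Ferraro becomes $118,750.

Sato: $64,750; Delacroix: $94,350; Vance: $86,700; Ferraro: $118,750; Tam: $19,500; Halvorsen: $79,850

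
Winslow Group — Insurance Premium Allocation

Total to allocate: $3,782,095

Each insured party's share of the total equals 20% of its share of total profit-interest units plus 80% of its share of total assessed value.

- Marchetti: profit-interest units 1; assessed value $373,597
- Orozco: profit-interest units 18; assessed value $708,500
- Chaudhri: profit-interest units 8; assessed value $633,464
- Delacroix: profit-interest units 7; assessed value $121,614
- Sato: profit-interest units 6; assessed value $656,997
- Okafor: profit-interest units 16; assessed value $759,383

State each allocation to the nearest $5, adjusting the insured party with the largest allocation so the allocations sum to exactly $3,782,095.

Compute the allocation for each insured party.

Totals — profit-interest units 56, assessed value 3,253,555.
Composite weights (20% profit-interest units + 80% assessed value): Marchetti 0.0954; Orozco 0.2385; Chaudhri 0.1843; Delacroix 0.0549; Sato 0.1830; Okafor 0.2439.
Pro-rata amounts: Marchetti 360,937.75; Orozco 902,011.34; Chaudhri 697,156.04; Delacroix 207,648.53; Sato 692,025.82; Okafor 922,315.53.
After rounding ($5): Marchetti $360,940; Orozco $902,010; Chaudhri $697,155; Delacroix $207,650; Sato $692,025; Okafor $922,315. Sum = $3,782,095.
No rounding difference to absorb.

Marchetti: $360,940; Orozco: $902,010; Chaudhri: $697,155; Delacroix: $207,650; Sato: $692,025; Okafor: $922,315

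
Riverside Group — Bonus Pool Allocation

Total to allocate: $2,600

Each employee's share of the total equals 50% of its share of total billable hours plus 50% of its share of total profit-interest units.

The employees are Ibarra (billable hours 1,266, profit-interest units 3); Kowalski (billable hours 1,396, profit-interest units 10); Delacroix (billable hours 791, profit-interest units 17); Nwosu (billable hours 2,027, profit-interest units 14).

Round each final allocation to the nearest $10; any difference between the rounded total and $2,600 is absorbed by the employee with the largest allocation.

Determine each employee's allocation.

Totals — billable hours 5,480, profit-interest units 44.
Composite weights (50% billable hours + 50% profit-interest units): Ibarra 0.1496; Kowalski 0.2410; Delacroix 0.2654; Nwosu 0.3440.
Unrounded shares: Ibarra 388.96; Kowalski 626.62; Delacroix 689.92; Nwosu 894.49.
At nearest $10: Ibarra $390; Kowalski $630; Delacroix $690; Nwosu $890. Sum = $2,600.
No rounding difference to absorb.

Ibarra: $390; Kowalski: $630; Delacroix: $690; Nwosu: $890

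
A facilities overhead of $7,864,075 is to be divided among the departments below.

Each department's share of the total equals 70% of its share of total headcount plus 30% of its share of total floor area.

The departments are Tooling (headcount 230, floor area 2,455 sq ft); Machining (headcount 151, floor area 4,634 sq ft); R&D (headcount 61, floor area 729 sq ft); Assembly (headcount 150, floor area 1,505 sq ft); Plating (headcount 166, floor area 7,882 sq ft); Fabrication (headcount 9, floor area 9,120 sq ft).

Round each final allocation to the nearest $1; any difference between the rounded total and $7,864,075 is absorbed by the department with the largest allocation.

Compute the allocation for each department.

Totals — headcount 767, floor area 26,325.
Combined weights (70% headcount + 30% floor area): Tooling 0.2379; Machining 0.1906; R&D 0.0640; Assembly 0.1540; Plating 0.2413; Fabrication 0.1121.
Proportional shares: Tooling 1,870,752.90; Machining 1,499,040.26; R&D 503,136.75; Assembly 1,211,445.01; Plating 1,897,779.89; Fabrication 881,920.18.
Rounded to nearest $1: Tooling $1,870,753; Machining $1,499,040; R&D $503,137; Assembly $1,211,445; Plating $1,897,780; Fabrication $881,920. Sum = $7,864,075.
Sum already equals the total — no adjustment.

Tooling: $1,870,753 | Machining: $1,499,040 | R&D: $503,137 | Assembly: $1,211,445 | Plating: $1,897,780 | Fabrication: $881,920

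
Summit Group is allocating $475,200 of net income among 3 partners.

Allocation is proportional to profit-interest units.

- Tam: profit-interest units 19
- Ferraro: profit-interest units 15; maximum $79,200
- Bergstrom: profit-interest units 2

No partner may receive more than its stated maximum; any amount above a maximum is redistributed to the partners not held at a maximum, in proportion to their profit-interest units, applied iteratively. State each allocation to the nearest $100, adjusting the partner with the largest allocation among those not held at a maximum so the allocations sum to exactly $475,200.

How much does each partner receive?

Tam: $358,300 · Ferraro: $79,200 · Bergstrom: $37,700

Total profit-interest units = 36.
Pro-rata shares before constraints: Tam 250,800.00; Ferraro 198,000.00; Bergstrom 26,400.00.
Capped: Ferraro ($79,200); remaining pool $396,000 reallocated over remaining profit-interest units 21.
Remaining shares: Tam 358,285.71 → $358,300; Bergstrom 37,714.29 → $37,700.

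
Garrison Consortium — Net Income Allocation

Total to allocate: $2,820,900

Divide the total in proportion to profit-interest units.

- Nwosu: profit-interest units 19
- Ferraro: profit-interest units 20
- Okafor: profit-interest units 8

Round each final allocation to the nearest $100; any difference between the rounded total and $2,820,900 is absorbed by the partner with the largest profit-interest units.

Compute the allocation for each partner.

Nwosu: $1,140,400 · Ferraro: $1,200,300 · Okafor: $480,200

Combined profit-interest units = 47.
Unrounded shares: Nwosu 19/47 × $2,820,900 = 1,140,363.83; Ferraro 20/47 × $2,820,900 = 1,200,382.98; Okafor 8/47 × $2,820,900 = 480,153.19.
After rounding ($100): Nwosu $1,140,400; Ferraro $1,200,400; Okafor $480,200. Sum = $2,821,000.
Difference $2,820,900 − $2,821,000 = −$100 applied to largest profit-interest units (Ferraro): Ferraro becomes $1,200,300.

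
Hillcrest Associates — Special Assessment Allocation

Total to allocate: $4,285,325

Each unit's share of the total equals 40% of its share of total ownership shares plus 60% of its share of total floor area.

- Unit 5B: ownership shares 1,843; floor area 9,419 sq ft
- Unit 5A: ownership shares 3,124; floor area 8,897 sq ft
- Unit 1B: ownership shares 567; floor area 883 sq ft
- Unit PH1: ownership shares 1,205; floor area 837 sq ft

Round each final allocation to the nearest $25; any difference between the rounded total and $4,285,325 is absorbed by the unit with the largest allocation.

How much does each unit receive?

Ownership shares total 6,739; floor area total 20,036.
Combined weights (40% ownership shares + 60% floor area): Unit 5B 0.3915; Unit 5A 0.4519; Unit 1B 0.0601; Unit PH1 0.0966.
Unrounded shares: Unit 5B 1,677,513.50; Unit 5A 1,936,360.66; Unit 1B 257,536.24; Unit PH1 413,914.61.
Rounded to nearest $25: Unit 5B $1,677,525; Unit 5A $1,936,350; Unit 1B $257,525; Unit PH1 $413,925. Sum = $4,285,325.
No rounding difference to absorb.

Unit 5B: $1,677,525 · Unit 5A: $1,936,350 · Unit 1B: $257,525 · Unit PH1: $413,925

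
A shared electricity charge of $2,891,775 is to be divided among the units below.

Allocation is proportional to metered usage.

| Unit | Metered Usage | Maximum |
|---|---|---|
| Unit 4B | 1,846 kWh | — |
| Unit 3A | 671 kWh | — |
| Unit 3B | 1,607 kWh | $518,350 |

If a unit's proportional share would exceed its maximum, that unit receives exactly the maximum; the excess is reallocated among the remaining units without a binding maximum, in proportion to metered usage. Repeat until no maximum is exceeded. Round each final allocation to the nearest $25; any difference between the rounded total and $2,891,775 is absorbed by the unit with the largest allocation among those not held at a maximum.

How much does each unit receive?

Unit 4B: $1,740,700 | Unit 3A: $632,725 | Unit 3B: $518,350

Sum of metered usage: 4,124.
Proportional shares (ignoring caps): Unit 4B 1,294,426.93; Unit 3A 470,509.46; Unit 3B 1,126,838.61.
Cap binds for Unit 3B ($518,350); remaining pool $2,373,425 reallocated over remaining metered usage 2,517.
Redistributed shares: Unit 4B 1,740,700.26 → $1,740,700; Unit 3A 632,724.74 → $632,725.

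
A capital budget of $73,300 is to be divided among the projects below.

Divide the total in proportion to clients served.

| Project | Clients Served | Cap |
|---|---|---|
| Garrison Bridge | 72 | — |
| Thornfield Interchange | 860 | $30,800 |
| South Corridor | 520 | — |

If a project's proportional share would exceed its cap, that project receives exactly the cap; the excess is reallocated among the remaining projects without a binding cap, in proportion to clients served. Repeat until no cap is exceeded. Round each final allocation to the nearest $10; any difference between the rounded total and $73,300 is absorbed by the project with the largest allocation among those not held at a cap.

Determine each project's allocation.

Combined clients served = 1,452.
Unconstrained shares: Garrison Bridge 3,634.71; Thornfield Interchange 43,414.60; South Corridor 26,250.69.
Cap binds for Thornfield Interchange ($30,800); residual $42,500 reallocated over remaining clients served 592.
Redistributed shares: Garrison Bridge 5,168.92 → $5,170; South Corridor 37,331.08 → $37,330.

Garrison Bridge: $5,170; Thornfield Interchange: $30,800; South Corridor: $37,330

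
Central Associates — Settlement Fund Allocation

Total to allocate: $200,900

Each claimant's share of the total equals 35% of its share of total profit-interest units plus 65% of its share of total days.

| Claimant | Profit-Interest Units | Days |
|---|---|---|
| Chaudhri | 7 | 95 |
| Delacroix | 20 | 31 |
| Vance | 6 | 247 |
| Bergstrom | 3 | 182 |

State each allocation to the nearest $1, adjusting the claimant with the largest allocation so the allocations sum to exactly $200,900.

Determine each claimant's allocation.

Chaudhri: $36,025 · Delacroix: $46,358 · Vance: $69,835 · Bergstrom: $48,682

Profit-interest units total 36; days total 555.
Blended shares (35% profit-interest units + 65% days): Chaudhri 0.1793; Delacroix 0.2308; Vance 0.3476; Bergstrom 0.2423.
Unrounded shares: Chaudhri 36,024.75; Delacroix 46,357.83; Vance 69,835.37; Bergstrom 48,682.05.
At nearest $1: Chaudhri $36,025; Delacroix $46,358; Vance $69,835; Bergstrom $48,682. Sum = $200,900.
Sum already equals the total — no adjustment.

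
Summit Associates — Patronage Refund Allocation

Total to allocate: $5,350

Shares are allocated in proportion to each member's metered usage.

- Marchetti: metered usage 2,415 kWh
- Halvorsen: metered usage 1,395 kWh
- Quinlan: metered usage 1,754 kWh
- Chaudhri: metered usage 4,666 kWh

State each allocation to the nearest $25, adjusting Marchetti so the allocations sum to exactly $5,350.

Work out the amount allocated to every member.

Sum of metered usage: 10,230.
Raw shares: Marchetti 2,415/10,230 × $5,350 = 1,262.98; Halvorsen 1,395/10,230 × $5,350 = 729.55; Quinlan 1,754/10,230 × $5,350 = 917.29; Chaudhri 4,666/10,230 × $5,350 = 2,440.19.
Rounded to nearest $25: Marchetti $1,275; Halvorsen $725; Quinlan $925; Chaudhri $2,450. Sum = $5,375.
Difference $5,350 − $5,375 = −$25 applied to Marchetti: Marchetti becomes $1,250.

Marchetti: $1,250 · Halvorsen: $725 · Quinlan: $925 · Chaudhri: $2,450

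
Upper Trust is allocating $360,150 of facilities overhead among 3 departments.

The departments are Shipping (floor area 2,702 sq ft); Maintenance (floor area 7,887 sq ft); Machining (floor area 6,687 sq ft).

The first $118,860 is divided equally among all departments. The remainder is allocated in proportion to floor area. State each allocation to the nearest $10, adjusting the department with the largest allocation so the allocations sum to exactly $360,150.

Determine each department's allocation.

Shipping: $77,360; Maintenance: $149,770; Machining: $133,020

Equal tier: $118,860 ÷ 3 = $39,620 apiece.
Remainder $241,290 by floor area (total 17,276): Shipping 37,738.23 → $37,740; Maintenance 110,155.95 → $110,160; Machining 93,395.82 → $93,400.
Rounding difference −$10 on remainder applied to Maintenance.
Totals: Shipping $39,620 + $37,740 = $77,360; Maintenance $39,620 + $110,150 = $149,770; Machining $39,620 + $93,400 = $133,020.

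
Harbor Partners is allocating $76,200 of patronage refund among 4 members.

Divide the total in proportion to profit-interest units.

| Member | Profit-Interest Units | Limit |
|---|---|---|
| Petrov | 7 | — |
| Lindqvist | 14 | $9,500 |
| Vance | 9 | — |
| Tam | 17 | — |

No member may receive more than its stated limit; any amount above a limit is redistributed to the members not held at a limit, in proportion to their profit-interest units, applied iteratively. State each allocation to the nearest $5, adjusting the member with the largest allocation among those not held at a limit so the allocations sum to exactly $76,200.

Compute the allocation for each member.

Petrov: $14,150; Lindqvist: $9,500; Vance: $18,190; Tam: $34,360

Combined profit-interest units = 47.
Proportional shares (ignoring caps): Petrov 11,348.94; Lindqvist 22,697.87; Vance 14,591.49; Tam 27,561.70.
Held at cap: Lindqvist ($9,500); balance $66,700 reallocated over remaining profit-interest units 33.
Remaining shares: Petrov 14,148.48 → $14,150; Vance 18,190.91 → $18,190; Tam 34,360.61 → $34,360.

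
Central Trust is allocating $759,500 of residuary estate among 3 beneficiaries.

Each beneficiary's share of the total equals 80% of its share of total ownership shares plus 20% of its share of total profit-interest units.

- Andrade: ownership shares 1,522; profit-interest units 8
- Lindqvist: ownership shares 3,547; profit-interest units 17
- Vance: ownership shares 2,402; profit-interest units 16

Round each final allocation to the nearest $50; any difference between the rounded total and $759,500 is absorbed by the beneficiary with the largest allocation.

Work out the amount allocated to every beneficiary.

Andrade: $153,400; Lindqvist: $351,450; Vance: $254,650

Totals — ownership shares 7,471, profit-interest units 41.
Combined weights (80% ownership shares + 20% profit-interest units): Andrade 0.2020; Lindqvist 0.4627; Vance 0.3353.
Pro-rata amounts: Andrade 153,419.94; Lindqvist 351,452.64; Vance 254,627.43.
After rounding ($50): Andrade $153,400; Lindqvist $351,450; Vance $254,650. Sum = $759,500.
No rounding difference to absorb.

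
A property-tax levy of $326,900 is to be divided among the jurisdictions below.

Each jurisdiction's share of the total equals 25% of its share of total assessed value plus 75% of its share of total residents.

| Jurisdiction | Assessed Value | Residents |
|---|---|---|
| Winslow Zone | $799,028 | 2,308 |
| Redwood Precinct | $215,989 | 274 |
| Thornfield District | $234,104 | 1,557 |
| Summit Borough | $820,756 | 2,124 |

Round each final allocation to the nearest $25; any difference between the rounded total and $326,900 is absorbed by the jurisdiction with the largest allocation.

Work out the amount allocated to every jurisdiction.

Totals — assessed value 2,069,877, residents 6,263.
Blended shares (25% assessed value + 75% residents): Winslow Zone 0.3729; Redwood Precinct 0.0589; Thornfield District 0.2147; Summit Borough 0.3535.
Unrounded shares: Winslow Zone 121,898.34; Redwood Precinct 19,254.06; Thornfield District 70,194.35; Summit Borough 115,553.25.
After rounding ($25): Winslow Zone $121,900; Redwood Precinct $19,250; Thornfield District $70,200; Summit Borough $115,550. Sum = $326,900.
No rounding difference to absorb.

Winslow Zone: $121,900; Redwood Precinct: $19,250; Thornfield District: $70,200; Summit Borough: $115,550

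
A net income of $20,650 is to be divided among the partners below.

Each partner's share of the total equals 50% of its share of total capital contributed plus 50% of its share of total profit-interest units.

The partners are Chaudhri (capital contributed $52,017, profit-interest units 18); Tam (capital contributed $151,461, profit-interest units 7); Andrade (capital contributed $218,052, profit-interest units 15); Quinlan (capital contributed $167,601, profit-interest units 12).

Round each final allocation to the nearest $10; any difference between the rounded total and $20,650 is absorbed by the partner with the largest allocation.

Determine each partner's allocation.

Totals — capital contributed 589,131, profit-interest units 52.
Blended shares (50% capital contributed + 50% profit-interest units): Chaudhri 0.2172; Tam 0.1959; Andrade 0.3293; Quinlan 0.2576.
Pro-rata amounts: Chaudhri 4,485.68; Tam 4,044.38; Andrade 6,799.90; Quinlan 5,320.04.
After rounding ($10): Chaudhri $4,490; Tam $4,040; Andrade $6,800; Quinlan $5,320. Sum = $20,650.
Rounded total matches; no reconciliation needed.

Chaudhri: $4,490 | Tam: $4,040 | Andrade: $6,800 | Quinlan: $5,320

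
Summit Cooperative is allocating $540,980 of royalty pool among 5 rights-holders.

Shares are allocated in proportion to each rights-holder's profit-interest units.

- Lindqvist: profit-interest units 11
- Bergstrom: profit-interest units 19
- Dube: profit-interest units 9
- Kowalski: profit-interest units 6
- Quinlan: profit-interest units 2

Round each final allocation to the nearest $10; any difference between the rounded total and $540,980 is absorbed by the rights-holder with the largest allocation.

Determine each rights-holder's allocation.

Lindqvist: $126,610 · Bergstrom: $218,700 · Dube: $103,590 · Kowalski: $69,060 · Quinlan: $23,020

Profit-interest units total: 47.
Pro-rata amounts: Lindqvist 11/47 × $540,980 = 126,612.34; Bergstrom 19/47 × $540,980 = 218,694.04; Dube 9/47 × $540,980 = 103,591.91; Kowalski 6/47 × $540,980 = 69,061.28; Quinlan 2/47 × $540,980 = 23,020.43.
Rounded to nearest $10: Lindqvist $126,610; Bergstrom $218,690; Dube $103,590; Kowalski $69,060; Quinlan $23,020. Sum = $540,970.
Difference $540,980 − $540,970 = +$10 applied to largest allocation (Bergstrom): Bergstrom becomes $218,700.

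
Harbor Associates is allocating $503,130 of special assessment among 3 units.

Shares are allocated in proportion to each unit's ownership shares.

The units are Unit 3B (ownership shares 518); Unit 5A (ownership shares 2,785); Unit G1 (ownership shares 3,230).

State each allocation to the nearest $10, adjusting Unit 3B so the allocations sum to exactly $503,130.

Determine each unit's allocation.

Unit 3B: $39,900 · Unit 5A: $214,480 · Unit G1: $248,750

Combined ownership shares = 6,533.
Proportional shares: Unit 3B 518/6,533 × $503,130 = 39,893.06; Unit 5A 2,785/6,533 × $503,130 = 214,482.94; Unit G1 3,230/6,533 × $503,130 = 248,754.00.
Rounded to nearest $10: Unit 3B $39,890; Unit 5A $214,480; Unit G1 $248,750. Sum = $503,120.
Difference $503,130 − $503,120 = +$10 applied to Unit 3B: Unit 3B becomes $39,900.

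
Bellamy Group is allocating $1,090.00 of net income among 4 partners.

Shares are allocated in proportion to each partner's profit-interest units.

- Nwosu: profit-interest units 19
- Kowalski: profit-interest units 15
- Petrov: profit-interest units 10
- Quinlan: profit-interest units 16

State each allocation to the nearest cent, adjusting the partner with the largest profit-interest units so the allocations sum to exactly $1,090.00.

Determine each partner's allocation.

Total profit-interest units = 19 + 15 + 10 + 16 = 60.
Unrounded shares: Nwosu 345.1667; Kowalski 272.5000; Petrov 181.6667; Quinlan 290.6667.
At nearest cent: Nwosu $345.17; Kowalski $272.50; Petrov $181.67; Quinlan $290.67. Sum = $1,090.01.
Difference $1,090.00 − $1,090.01 = −$0.01 applied to largest profit-interest units (Nwosu): Nwosu becomes $345.16.

Nwosu: $345.16 | Kowalski: $272.50 | Petrov: $181.67 | Quinlan: $290.67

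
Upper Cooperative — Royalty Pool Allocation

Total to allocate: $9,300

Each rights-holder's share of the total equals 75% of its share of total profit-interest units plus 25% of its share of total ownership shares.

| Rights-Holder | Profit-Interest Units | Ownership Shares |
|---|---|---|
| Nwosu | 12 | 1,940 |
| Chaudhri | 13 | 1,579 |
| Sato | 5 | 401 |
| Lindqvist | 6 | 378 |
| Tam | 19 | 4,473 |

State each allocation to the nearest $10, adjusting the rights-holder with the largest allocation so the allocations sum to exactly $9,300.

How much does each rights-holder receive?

Totals — profit-interest units 55, ownership shares 8,771.
Blended shares (75% profit-interest units + 25% ownership shares): Nwosu 0.2189; Chaudhri 0.2223; Sato 0.0796; Lindqvist 0.0926; Tam 0.3866.
Unrounded shares: Nwosu 2,036.07; Chaudhri 2,067.19; Sato 740.39; Lindqvist 861.11; Tam 3,595.24.
After rounding ($10): Nwosu $2,040; Chaudhri $2,070; Sato $740; Lindqvist $860; Tam $3,600. Sum = $9,310.
Difference $9,300 − $9,310 = −$10 applied to largest allocation (Tam): Tam becomes $3,590.

Nwosu: $2,040 | Chaudhri: $2,070 | Sato: $740 | Lindqvist: $860 | Tam: $3,590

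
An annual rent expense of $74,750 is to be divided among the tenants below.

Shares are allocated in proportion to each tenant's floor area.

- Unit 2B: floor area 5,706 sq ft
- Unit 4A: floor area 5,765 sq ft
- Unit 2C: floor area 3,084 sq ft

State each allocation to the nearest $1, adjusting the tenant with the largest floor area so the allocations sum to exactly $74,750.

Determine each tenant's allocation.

Combined floor area = 5,706 + 5,765 + 3,084 = 14,555.
Unrounded shares: Unit 2B 29,304.26; Unit 4A 29,607.27; Unit 2C 15,838.47.
At nearest $1: Unit 2B $29,304; Unit 4A $29,607; Unit 2C $15,838. Sum = $74,749.
Difference $74,750 − $74,749 = +$1 applied to largest floor area (Unit 4A): Unit 4A becomes $29,608.

Unit 2B: $29,304 · Unit 4A: $29,608 · Unit 2C: $15,838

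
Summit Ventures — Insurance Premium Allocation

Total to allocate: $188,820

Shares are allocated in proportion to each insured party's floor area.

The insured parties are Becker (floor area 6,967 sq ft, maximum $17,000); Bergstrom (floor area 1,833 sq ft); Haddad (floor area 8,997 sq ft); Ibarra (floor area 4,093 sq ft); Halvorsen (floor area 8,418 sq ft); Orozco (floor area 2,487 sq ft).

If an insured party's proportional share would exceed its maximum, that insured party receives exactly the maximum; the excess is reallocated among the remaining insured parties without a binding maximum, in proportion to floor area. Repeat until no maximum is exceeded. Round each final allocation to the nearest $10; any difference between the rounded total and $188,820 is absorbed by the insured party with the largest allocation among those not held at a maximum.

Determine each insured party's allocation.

Becker: $17,000 | Bergstrom: $12,190 | Haddad: $59,860 | Ibarra: $27,230 | Halvorsen: $56,000 | Orozco: $16,540

Total floor area = 32,795.
Proportional shares (ignoring caps): Becker 40,113.09; Bergstrom 10,553.65; Haddad 51,800.99; Ibarra 23,565.80; Halvorsen 48,467.35; Orozco 14,319.11.
Cap binds for Becker ($17,000); balance $171,820 reallocated over remaining floor area 25,828.
Redistributed shares: Bergstrom 12,193.98 → $12,190; Haddad 59,852.27 → $59,850; Ibarra 27,228.56 → $27,230; Halvorsen 56,000.49 → $56,000; Orozco 16,544.69 → $16,540.
Rounding difference +$10 applied to Haddad → $59,860.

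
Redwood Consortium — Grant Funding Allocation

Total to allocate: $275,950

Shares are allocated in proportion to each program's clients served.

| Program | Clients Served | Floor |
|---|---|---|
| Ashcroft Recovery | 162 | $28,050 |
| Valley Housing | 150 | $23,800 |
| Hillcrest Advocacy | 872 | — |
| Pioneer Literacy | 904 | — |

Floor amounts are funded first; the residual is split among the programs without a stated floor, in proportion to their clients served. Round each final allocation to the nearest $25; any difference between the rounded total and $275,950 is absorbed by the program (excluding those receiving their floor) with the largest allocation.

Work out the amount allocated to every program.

Ashcroft Recovery: $28,050 · Valley Housing: $23,800 · Hillcrest Advocacy: $110,025 · Pioneer Literacy: $114,075

Guaranteed amounts: Ashcroft Recovery $28,050; Valley Housing $23,800. Residual $224,100.
Residual split over remaining clients served 1,776: Hillcrest Advocacy 110,031.08 → $110,025; Pioneer Literacy 114,068.92 → $114,075.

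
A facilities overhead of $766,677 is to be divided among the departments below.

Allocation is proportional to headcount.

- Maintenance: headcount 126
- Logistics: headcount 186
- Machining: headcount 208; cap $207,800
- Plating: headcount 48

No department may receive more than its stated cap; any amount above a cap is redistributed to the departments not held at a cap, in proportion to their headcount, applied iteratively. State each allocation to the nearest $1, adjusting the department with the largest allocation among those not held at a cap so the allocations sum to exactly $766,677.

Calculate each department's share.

Maintenance: $195,607; Logistics: $288,753; Machining: $207,800; Plating: $74,517

Sum of headcount: 568.
Unconstrained shares: Maintenance 170,072.71; Logistics 251,059.72; Machining 280,754.96; Plating 64,789.61.
Cap binds for Machining ($207,800); balance $558,877 reallocated over remaining headcount 360.
Remaining shares: Maintenance 195,606.95 → $195,607; Logistics 288,753.12 → $288,753; Plating 74,516.93 → $74,517.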